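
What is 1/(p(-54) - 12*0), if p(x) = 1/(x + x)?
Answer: -108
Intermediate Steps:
p(x) = 1/(2*x)
1/(p(-54) - 12*0) = 1/((½)/(-54) - 12*0) = 1/((½)*(-1/54) + 0) = 1/(-1/108 + 0) = 1/(-1/108) = -108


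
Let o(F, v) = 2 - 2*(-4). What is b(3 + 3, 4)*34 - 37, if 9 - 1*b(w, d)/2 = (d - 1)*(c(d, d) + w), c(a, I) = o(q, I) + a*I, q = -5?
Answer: -5953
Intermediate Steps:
o(F, v) = 10 (o(F, v) = 2 + 8 = 10)
c(a, I) = 10 + I*a (c(a, I) = 10 + a*I = 10 + I*a)
b(w, d) = 18 - 2*(-1 + d)*(10 + w + d²) (b(w, d) = 18 - 2*(d - 1)*((10 + d*d) + w) = 18 - 2*(-1 + d)*((10 + d²) + w) = 18 - 2*(-1 + d)*(10 + w + d²))
b(3 + 3, 4)*34 - 37 = (38 + 2*(3 + 3) + 2*4² - 2*4*(3 + 3) - 2*4*(10 + 4²))*34 - 37 = (38 + 2*6 + 2*16 - 2*4*6 - 2*4*(10 + 16))*34 - 37 = (38 + 12 + 32 - 48 - 2*4*26)*34 - 37 = (38 + 12 + 32 - 48 - 208)*34 - 37 = -174*34 - 37 = -5916 - 37 = -5953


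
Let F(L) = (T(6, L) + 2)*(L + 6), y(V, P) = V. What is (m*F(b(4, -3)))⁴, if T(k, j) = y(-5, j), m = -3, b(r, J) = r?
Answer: 65610000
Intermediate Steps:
T(k, j) = -5
F(L) = -18 - 3*L (F(L) = (-5 + 2)*(L + 6) = -3*(6 + L) = -18 - 3*L)
(m*F(b(4, -3)))⁴ = (-3*(-18 - 3*4))⁴ = (-3*(-18 - 12))⁴ = (-3*(-30))⁴ = 90⁴ = 65610000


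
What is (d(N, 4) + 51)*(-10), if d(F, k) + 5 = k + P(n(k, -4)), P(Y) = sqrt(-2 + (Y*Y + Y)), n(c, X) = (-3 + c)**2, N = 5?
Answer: -500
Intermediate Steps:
P(Y) = sqrt(-2 + Y + Y**2) (P(Y) = sqrt(-2 + (Y**2 + Y)) = sqrt(-2 + (Y + Y**2)) = sqrt(-2 + Y + Y**2))
d(F, k) = -5 + k + sqrt(-2 + (-3 + k)**2 + (-3 + k)**4) (d(F, k) = -5 + (k + sqrt(-2 + (-3 + k)**2 + ((-3 + k)**2)**2)) = -5 + (k + sqrt(-2 + (-3 + k)**2 + (-3 + k)**4)) = -5 + k + sqrt(-2 + (-3 + k)**2 + (-3 + k)**4))
(d(N, 4) + 51)*(-10) = ((-5 + 4 + sqrt(-2 + (-3 + 4)**2 + (-3 + 4)**4)) + 51)*(-10) = ((-5 + 4 + sqrt(-2 + 1**2 + 1**4)) + 51)*(-10) = ((-5 + 4 + sqrt(-2 + 1 + 1)) + 51)*(-10) = ((-5 + 4 + sqrt(0)) + 51)*(-10) = ((-5 + 4 + 0) + 51)*(-10) = (-1 + 51)*(-10) = 50*(-10) = -500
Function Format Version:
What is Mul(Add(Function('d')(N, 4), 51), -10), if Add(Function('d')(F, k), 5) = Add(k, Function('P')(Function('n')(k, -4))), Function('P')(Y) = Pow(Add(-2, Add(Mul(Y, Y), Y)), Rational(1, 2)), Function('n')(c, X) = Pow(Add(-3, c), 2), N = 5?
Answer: -500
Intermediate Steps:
Function('P')(Y) = Pow(Add(-2, Y, Pow(Y, 2)), Rational(1, 2)) (Function('P')(Y) = Pow(Add(-2, Add(Pow(Y, 2), Y)), Rational(1, 2)) = Pow(Add(-2, Add(Y, Pow(Y, 2))), Rational(1, 2)) = Pow(Add(-2, Y, Pow(Y, 2)), Rational(1, 2)))
Function('d')(F, k) = Add(-5, k, Pow(Add(-2, Pow(Add(-3, k), 2), Pow(Add(-3, k), 4)), Rational(1, 2))) (Function('d')(F, k) = Add(-5, Add(k, Pow(Add(-2, Pow(Add(-3, k), 2), Pow(Pow(Add(-3, k), 2), 2)), Rational(1, 2)))) = Add(-5, Add(k, Pow(Add(-2, Pow(Add(-3, k), 2), Pow(Add(-3, k), 4)), Rational(1, 2)))) = Add(-5, k, Pow(Add(-2, Pow(Add(-3, k), 2), Pow(Add(-3, k), 4)), Rational(1, 2))))
Mul(Add(Function('d')(N, 4), 51), -10) = Mul(Add(Add(-5, 4, Pow(Add(-2, Pow(Add(-3, 4), 2), Pow(Add(-3, 4), 4)), Rational(1, 2))), 51), -10) = Mul(Add(Add(-5, 4, Pow(Add(-2, Pow(1, 2), Pow(1, 4)), Rational(1, 2))), 51), -10) = Mul(Add(Add(-5, 4, Pow(Add(-2, 1, 1), Rational(1, 2))), 51), -10) = Mul(Add(Add(-5, 4, Pow(0, Rational(1, 2))), 51), -10) = Mul(Add(Add(-5, 4, 0), 51), -10) = Mul(Add(-1, 51), -10) = Mul(50, -10) = -500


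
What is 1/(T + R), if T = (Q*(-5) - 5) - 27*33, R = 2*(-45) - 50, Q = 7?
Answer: -1/1071 ≈ -0.00093371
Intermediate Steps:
R = -140 (R = -90 - 50 = -140)
T = -931 (T = (7*(-5) - 5) - 27*33 = (-35 - 5) - 891 = -40 - 891 = -931)
1/(T + R) = 1/(-931 - 140) = 1/(-1071) = -1/1071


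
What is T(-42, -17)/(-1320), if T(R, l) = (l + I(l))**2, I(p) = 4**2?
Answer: -1/1320 ≈ -0.00075758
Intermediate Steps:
I(p) = 16
T(R, l) = (16 + l)**2 (T(R, l) = (l + 16)**2 = (16 + l)**2)
T(-42, -17)/(-1320) = (16 - 17)**2/(-1320) = (-1)**2*(-1/1320) = 1*(-1/1320) = -1/1320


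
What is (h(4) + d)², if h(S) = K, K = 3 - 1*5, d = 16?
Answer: 196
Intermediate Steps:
K = -2 (K = 3 - 5 = -2)
h(S) = -2
(h(4) + d)² = (-2 + 16)² = 14² = 196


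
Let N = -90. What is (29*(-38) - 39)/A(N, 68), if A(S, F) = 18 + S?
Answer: 1141/72 ≈ 15.847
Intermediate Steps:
(29*(-38) - 39)/A(N, 68) = (29*(-38) - 39)/(18 - 90) = (-1102 - 39)/(-72) = -1141*(-1/72) = 1141/72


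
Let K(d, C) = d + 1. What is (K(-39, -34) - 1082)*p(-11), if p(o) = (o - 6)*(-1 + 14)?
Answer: 247520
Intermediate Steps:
p(o) = -78 + 13*o (p(o) = (-6 + o)*13 = -78 + 13*o)
K(d, C) = 1 + d
(K(-39, -34) - 1082)*p(-11) = ((1 - 39) - 1082)*(-78 + 13*(-11)) = (-38 - 1082)*(-78 - 143) = -1120*(-221) = 247520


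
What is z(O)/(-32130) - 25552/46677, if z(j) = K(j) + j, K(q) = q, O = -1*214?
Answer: -133501334/249955335 ≈ -0.53410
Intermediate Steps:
O = -214
z(j) = 2*j (z(j) = j + j = 2*j)
z(O)/(-32130) - 25552/46677 = (2*(-214))/(-32130) - 25552/46677 = -428*(-1/32130) - 25552*1/46677 = 214/16065 - 25552/46677 = -133501334/249955335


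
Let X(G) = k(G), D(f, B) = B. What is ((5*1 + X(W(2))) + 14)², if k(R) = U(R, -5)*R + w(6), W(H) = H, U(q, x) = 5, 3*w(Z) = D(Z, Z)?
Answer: 961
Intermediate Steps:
w(Z) = Z/3
k(R) = 2 + 5*R (k(R) = 5*R + (⅓)*6 = 5*R + 2 = 2 + 5*R)
X(G) = 2 + 5*G
((5*1 + X(W(2))) + 14)² = ((5*1 + (2 + 5*2)) + 14)² = ((5 + (2 + 10)) + 14)² = ((5 + 12) + 14)² = (17 + 14)² = 31² = 961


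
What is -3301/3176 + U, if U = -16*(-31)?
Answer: 1571995/3176 ≈ 494.96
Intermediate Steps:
U = 496
-3301/3176 + U = -3301/3176 + 496 = 1571995/3176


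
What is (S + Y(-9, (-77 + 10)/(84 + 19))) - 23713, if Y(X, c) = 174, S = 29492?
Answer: 5953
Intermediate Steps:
(S + Y(-9, (-77 + 10)/(84 + 19))) - 23713 = (29492 + 174) - 23713 = 29666 - 23713 = 5953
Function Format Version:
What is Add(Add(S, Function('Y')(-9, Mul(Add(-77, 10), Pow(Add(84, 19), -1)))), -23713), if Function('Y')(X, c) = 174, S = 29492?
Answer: 5953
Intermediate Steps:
Add(Add(S, Function('Y')(-9, Mul(Add(-77, 10), Pow(Add(84, 19), -1)))), -23713) = Add(Add(29492, 174), -23713) = Add(29666, -23713) = 5953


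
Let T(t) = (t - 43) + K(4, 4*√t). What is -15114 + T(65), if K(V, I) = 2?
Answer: -15090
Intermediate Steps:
T(t) = -41 + t (T(t) = (t - 43) + 2 = (-43 + t) + 2 = -41 + t)
-15114 + T(65) = -15114 + (-41 + 65) = -15114 + 24 = -15090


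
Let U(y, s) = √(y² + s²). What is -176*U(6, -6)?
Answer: -1056*√2 ≈ -1493.4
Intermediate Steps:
U(y, s) = √(s² + y²)
-176*U(6, -6) = -176*√((-6)² + 6²) = -176*√(36 + 36) = -1056*√2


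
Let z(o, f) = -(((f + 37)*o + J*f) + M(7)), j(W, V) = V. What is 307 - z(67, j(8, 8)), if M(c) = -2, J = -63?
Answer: 2816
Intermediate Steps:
z(o, f) = 2 + 63*f - o*(37 + f) (z(o, f) = -(((f + 37)*o - 63*f) - 2) = -(((37 + f)*o - 63*f) - 2) = -((o*(37 + f) - 63*f) - 2) = -((-63*f + o*(37 + f)) - 2) = -(-2 - 63*f + o*(37 + f)) = 2 + 63*f - o*(37 + f))
307 - z(67, j(8, 8)) = 307 - (2 - 37*67 + 63*8 - 1*8*67) = 307 - (2 - 2479 + 504 - 536) = 307 - 1*(-2509) = 307 + 2509 = 2816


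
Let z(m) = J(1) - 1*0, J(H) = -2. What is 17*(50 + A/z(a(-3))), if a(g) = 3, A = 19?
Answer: 1377/2 ≈ 688.50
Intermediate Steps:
z(m) = -2 (z(m) = -2 - 1*0 = -2 + 0 = -2)
17*(50 + A/z(a(-3))) = 17*(50 + 19/(-2)) = 17*(50 + 19*(-½)) = 17*(50 - 19/2) = 17*(81/2) = 1377/2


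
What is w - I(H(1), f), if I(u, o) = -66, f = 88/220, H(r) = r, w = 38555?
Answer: 38621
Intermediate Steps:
f = 2/5 (f = 88*(1/220) = 2/5 ≈ 0.40000)
w - I(H(1), f) = 38555 - 1*(-66) = 38555 + 66 = 38621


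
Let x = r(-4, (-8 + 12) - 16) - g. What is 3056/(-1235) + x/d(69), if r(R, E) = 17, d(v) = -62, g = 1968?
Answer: 2220013/76570 ≈ 28.993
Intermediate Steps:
x = -1951 (x = 17 - 1*1968 = 17 - 1968 = -1951)
3056/(-1235) + x/d(69) = 3056/(-1235) - 1951/(-62) = 3056*(-1/1235) - 1951*(-1/62) = -3056/1235 + 1951/62 = 2220013/76570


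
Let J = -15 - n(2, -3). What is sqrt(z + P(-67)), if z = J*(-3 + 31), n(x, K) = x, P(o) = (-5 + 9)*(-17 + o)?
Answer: 2*I*sqrt(203) ≈ 28.496*I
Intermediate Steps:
P(o) = -68 + 4*o (P(o) = 4*(-17 + o) = -68 + 4*o)
J = -17 (J = -15 - 1*2 = -15 - 2 = -17)
z = -476 (z = -17*(-3 + 31) = -17*28 = -476)
sqrt(z + P(-67)) = sqrt(-476 + (-68 + 4*(-67))) = sqrt(-476 + (-68 - 268)) = sqrt(-476 - 336) = sqrt(-812) = 2*I*sqrt(203)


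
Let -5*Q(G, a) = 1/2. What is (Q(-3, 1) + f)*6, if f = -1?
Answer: -33/5 ≈ -6.6000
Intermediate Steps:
Q(G, a) = -1/10 (Q(G, a) = -1/(5*2) = -1/5*1/2 = -1/10)
(Q(-3, 1) + f)*6 = (-1/10 - 1)*6 = -11/10*6 = -33/5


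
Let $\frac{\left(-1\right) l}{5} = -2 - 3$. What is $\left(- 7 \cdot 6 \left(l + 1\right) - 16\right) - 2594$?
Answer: $-3702$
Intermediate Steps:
$l = 25$ ($l = - 5 \left(-2 - 3\right) = \left(-5\right) \left(-5\right) = 25$)
$\left(- 7 \cdot 6 \left(l + 1\right) - 16\right) - 2594 = \left(- 7 \cdot 6 \left(25 + 1\right) - 16\right) - 2594 = \left(- 7 \cdot 6 \cdot 26 - 16\right) - 2594 = \left(\left(-7\right) 156 - 16\right) - 2594 = \left(-1092 - 16\right) - 2594 = -1108 - 2594 = -3702$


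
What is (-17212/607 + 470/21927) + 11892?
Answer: 157901699354/13309689 ≈ 11864.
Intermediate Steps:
(-17212/607 + 470/21927) + 11892 = -377122234/13309689 + 11892 = 157901699354/13309689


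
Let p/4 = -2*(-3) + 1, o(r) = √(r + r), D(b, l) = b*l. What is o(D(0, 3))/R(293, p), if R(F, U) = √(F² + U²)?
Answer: 0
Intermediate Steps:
o(r) = √2*√r (o(r) = √(2*r) = √2*√r)
p = 28 (p = 4*(-2*(-3) + 1) = 4*(6 + 1) = 4*7 = 28)
o(D(0, 3))/R(293, p) = (√2*√(0*3))/(√(293² + 28²)) = (√2*√0)/(√(85849 + 784)) = (√2*0)/(√86633) = 0*(√86633/86633) = 0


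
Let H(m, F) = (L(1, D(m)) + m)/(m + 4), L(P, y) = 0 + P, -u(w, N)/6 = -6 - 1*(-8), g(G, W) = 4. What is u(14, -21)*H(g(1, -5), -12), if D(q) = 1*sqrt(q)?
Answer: -15/2 ≈ -7.5000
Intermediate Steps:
u(w, N) = -12 (u(w, N) = -6*(-6 - 1*(-8)) = -6*(-6 + 8) = -6*2 = -12)
D(q) = sqrt(q)
L(P, y) = P
H(m, F) = (1 + m)/(4 + m) (H(m, F) = (1 + m)/(m + 4) = (1 + m)/(4 + m))
u(14, -21)*H(g(1, -5), -12) = -12*(1 + 4)/(4 + 4) = -12*5/8 = -15/2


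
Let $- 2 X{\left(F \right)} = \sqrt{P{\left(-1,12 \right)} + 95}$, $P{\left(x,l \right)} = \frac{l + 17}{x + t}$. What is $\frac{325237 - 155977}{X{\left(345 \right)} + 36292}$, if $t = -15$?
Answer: $\frac{78627634176}{16858998281} + \frac{270816 \sqrt{1491}}{16858998281} \approx 4.6645$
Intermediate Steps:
$P{\left(x,l \right)} = \frac{17 + l}{-15 + x}$ ($P{\left(x,l \right)} = \frac{l + 17}{x - 15} = \frac{17 + l}{-15 + x}$)
$X{\left(F \right)} = - \frac{\sqrt{1491}}{8}$ ($X{\left(F \right)} = - \frac{\sqrt{\frac{17 + 12}{-15 - 1} + 95}}{2} = - \frac{\sqrt{\frac{1}{-16} \cdot 29 + 95}}{2} = - \frac{\sqrt{\left(- \frac{1}{16}\right) 29 + 95}}{2} = - \frac{\sqrt{- \frac{29}{16} + 95}}{2} = - \frac{\sqrt{\frac{1491}{16}}}{2} = - \frac{\frac{1}{4} \sqrt{1491}}{2} = - \frac{\sqrt{1491}}{8}$)
$\frac{325237 - 155977}{X{\left(345 \right)} + 36292} = \frac{325237 - 155977}{- \frac{\sqrt{1491}}{8} + 36292} = \frac{169260}{36292 - \frac{\sqrt{1491}}{8}}$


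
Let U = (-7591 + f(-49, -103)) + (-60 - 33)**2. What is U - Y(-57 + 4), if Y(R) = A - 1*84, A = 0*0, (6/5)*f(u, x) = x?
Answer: 6337/6 ≈ 1056.2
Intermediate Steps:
f(u, x) = 5*x/6
A = 0
Y(R) = -84 (Y(R) = 0 - 1*84 = 0 - 84 = -84)
U = 5833/6 (U = (-7591 + (5/6)*(-103)) + (-60 - 33)**2 = (-7591 - 515/6) + (-93)**2 = -46061/6 + 8649 = 5833/6 ≈ 972.17)
U - Y(-57 + 4) = 5833/6 - 1*(-84) = 5833/6 + 84 = 6337/6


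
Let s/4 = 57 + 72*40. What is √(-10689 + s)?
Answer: √1059 ≈ 32.542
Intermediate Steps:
s = 11748 (s = 4*(57 + 72*40) = 4*(57 + 2880) = 4*2937 = 11748)
√(-10689 + s) = √(-10689 + 11748) = √1059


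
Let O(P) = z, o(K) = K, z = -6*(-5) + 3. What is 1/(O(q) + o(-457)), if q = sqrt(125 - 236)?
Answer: -1/424 ≈ -0.0023585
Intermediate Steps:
q = I*sqrt(111) (q = sqrt(-111) = I*sqrt(111) ≈ 10.536*I)
z = 33 (z = 30 + 3 = 33)
O(P) = 33
1/(O(q) + o(-457)) = 1/(33 - 457) = 1/(-424) = -1/424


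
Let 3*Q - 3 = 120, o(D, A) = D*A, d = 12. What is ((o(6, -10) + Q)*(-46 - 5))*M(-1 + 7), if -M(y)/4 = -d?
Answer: 46512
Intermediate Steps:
o(D, A) = A*D
Q = 41 (Q = 1 + (⅓)*120 = 1 + 40 = 41)
M(y) = 48 (M(y) = -(-4)*12 = -4*(-12) = 48)
((o(6, -10) + Q)*(-46 - 5))*M(-1 + 7) = ((-10*6 + 41)*(-46 - 5))*48 = ((-60 + 41)*(-51))*48 = -19*(-51)*48 = 969*48 = 46512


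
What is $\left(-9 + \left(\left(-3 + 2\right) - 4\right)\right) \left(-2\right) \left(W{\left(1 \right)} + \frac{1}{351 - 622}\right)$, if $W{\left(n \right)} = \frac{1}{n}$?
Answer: $\frac{7560}{271} \approx 27.897$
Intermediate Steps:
$\left(-9 + \left(\left(-3 + 2\right) - 4\right)\right) \left(-2\right) \left(W{\left(1 \right)} + \frac{1}{351 - 622}\right) = \left(-9 + \left(\left(-3 + 2\right) - 4\right)\right) \left(-2\right) \left(1^{-1} + \frac{1}{351 - 622}\right) = \left(-9 - 5\right) \left(-2\right) \left(1 + \frac{1}{-271}\right) = \left(-9 - 5\right) \left(-2\right) \left(1 - \frac{1}{271}\right) = \left(-14\right) \left(-2\right) \frac{270}{271} = 28 \cdot \frac{270}{271} = \frac{7560}{271}$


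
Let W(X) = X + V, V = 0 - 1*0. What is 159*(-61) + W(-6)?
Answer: -9705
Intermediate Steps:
V = 0 (V = 0 + 0 = 0)
W(X) = X (W(X) = X + 0 = X)
159*(-61) + W(-6) = 159*(-61) - 6 = -9699 - 6 = -9705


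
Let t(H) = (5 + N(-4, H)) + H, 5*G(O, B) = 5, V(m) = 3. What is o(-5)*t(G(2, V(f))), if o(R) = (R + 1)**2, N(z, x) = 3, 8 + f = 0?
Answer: 144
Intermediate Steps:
f = -8 (f = -8 + 0 = -8)
G(O, B) = 1 (G(O, B) = (1/5)*5 = 1)
o(R) = (1 + R)**2
t(H) = 8 + H (t(H) = (5 + 3) + H = 8 + H)
o(-5)*t(G(2, V(f))) = (1 - 5)**2*(8 + 1) = (-4)**2*9 = 16*9 = 144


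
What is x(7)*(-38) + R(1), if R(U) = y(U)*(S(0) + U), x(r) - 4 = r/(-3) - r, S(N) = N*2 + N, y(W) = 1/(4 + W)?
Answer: 3043/15 ≈ 202.87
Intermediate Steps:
S(N) = 3*N (S(N) = 2*N + N = 3*N)
x(r) = 4 - 4*r/3 (x(r) = 4 + (r/(-3) - r) = 4 + (r*(-⅓) - r) = 4 + (-r/3 - r) = 4 - 4*r/3)
R(U) = U/(4 + U) (R(U) = (3*0 + U)/(4 + U) = (0 + U)/(4 + U) = U/(4 + U))
x(7)*(-38) + R(1) = (4 - 4/3*7)*(-38) + 1/(4 + 1) = (4 - 28/3)*(-38) + 1/5 = -16/3*(-38) + 1*(⅕) = 608/3 + ⅕ = 3043/15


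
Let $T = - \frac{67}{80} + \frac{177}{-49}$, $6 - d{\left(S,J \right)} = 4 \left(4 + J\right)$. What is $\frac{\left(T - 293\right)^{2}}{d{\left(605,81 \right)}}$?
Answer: $- \frac{1359562996009}{5132377600} \approx -264.9$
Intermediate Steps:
$d{\left(S,J \right)} = -10 - 4 J$ ($d{\left(S,J \right)} = 6 - 4 \left(4 + J\right) = 6 - \left(16 + 4 J\right) = -10 - 4 J$)
$T = - \frac{17443}{3920}$ ($T = \left(-67\right) \frac{1}{80} + 177 \left(- \frac{1}{49}\right) = - \frac{67}{80} - \frac{177}{49} = - \frac{17443}{3920} \approx -4.4497$)
$\frac{\left(T - 293\right)^{2}}{d{\left(605,81 \right)}} = \frac{\left(- \frac{17443}{3920} - 293\right)^{2}}{-10 - 324} = \frac{\left(- \frac{1166003}{3920}\right)^{2}}{-10 - 324} = \frac{1359562996009}{15366400 \left(-334\right)} = \frac{1359562996009}{15366400} \left(- \frac{1}{334}\right) = - \frac{1359562996009}{5132377600}$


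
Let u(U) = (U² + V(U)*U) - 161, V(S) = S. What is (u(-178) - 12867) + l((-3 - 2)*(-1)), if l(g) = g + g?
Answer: 50350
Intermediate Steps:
l(g) = 2*g
u(U) = -161 + 2*U² (u(U) = (U² + U*U) - 161 = (U² + U²) - 161 = 2*U² - 161 = -161 + 2*U²)
(u(-178) - 12867) + l((-3 - 2)*(-1)) = ((-161 + 2*(-178)²) - 12867) + 2*((-3 - 2)*(-1)) = ((-161 + 2*31684) - 12867) + 2*(-5*(-1)) = ((-161 + 63368) - 12867) + 2*5 = (63207 - 12867) + 10 = 50340 + 10 = 50350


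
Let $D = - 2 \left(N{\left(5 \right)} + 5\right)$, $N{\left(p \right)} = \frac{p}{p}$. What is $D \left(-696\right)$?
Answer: $8352$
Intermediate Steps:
$N{\left(p \right)} = 1$
$D = -12$ ($D = - 2 \left(1 + 5\right) = \left(-2\right) 6 = -12$)
$D \left(-696\right) = \left(-12\right) \left(-696\right) = 8352$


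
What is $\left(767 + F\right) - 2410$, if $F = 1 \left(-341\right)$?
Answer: $-1984$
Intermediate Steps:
$F = -341$
$\left(767 + F\right) - 2410 = \left(767 - 341\right) - 2410 = 426 - 2410 = -1984$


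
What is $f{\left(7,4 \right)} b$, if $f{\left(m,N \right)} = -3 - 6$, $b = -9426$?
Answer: $84834$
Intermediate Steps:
$f{\left(m,N \right)} = -9$ ($f{\left(m,N \right)} = -3 - 6 = -9$)
$f{\left(7,4 \right)} b = \left(-9\right) \left(-9426\right) = 84834$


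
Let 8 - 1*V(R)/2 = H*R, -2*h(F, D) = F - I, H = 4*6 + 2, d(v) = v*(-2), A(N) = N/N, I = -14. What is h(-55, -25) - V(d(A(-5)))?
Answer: -199/2 ≈ -99.500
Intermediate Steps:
A(N) = 1
d(v) = -2*v
H = 26 (H = 24 + 2 = 26)
h(F, D) = -7 - F/2 (h(F, D) = -(F - 1*(-14))/2 = -(F + 14)/2 = -(14 + F)/2 = -7 - F/2)
V(R) = 16 - 52*R
h(-55, -25) - V(d(A(-5))) = (-7 - ½*(-55)) - (16 - (-104)) = (-7 + 55/2) - (16 - 52*(-2)) = 41/2 - (16 + 104) = 41/2 - 1*120 = 41/2 - 120 = -199/2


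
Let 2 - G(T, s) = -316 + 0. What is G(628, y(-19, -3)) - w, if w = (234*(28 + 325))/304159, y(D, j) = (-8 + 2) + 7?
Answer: 96639960/304159 ≈ 317.73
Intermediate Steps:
y(D, j) = 1 (y(D, j) = -6 + 7 = 1)
w = 82602/304159 (w = (234*353)*(1/304159) = 82602*(1/304159) = 82602/304159 ≈ 0.27157)
G(T, s) = 318 (G(T, s) = 2 - (-316 + 0) = 2 - 1*(-316) = 2 + 316 = 318)
G(628, y(-19, -3)) - w = 318 - 1*82602/304159 = 318 - 82602/304159 = 96639960/304159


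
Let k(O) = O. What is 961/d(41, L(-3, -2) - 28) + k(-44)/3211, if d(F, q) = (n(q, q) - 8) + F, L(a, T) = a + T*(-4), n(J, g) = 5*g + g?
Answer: -3090391/337155 ≈ -9.1661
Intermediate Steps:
n(J, g) = 6*g
L(a, T) = a - 4*T
d(F, q) = -8 + F + 6*q (d(F, q) = (6*q - 8) + F = (-8 + 6*q) + F = -8 + F + 6*q)
961/d(41, L(-3, -2) - 28) + k(-44)/3211 = 961/(-8 + 41 + 6*((-3 - 4*(-2)) - 28)) - 44/3211 = 961/(-8 + 41 + 6*((-3 + 8) - 28)) - 44*1/3211 = 961/(-8 + 41 + 6*(5 - 28)) - 44/3211 = 961/(-8 + 41 + 6*(-23)) - 44/3211 = 961/(-8 + 41 - 138) - 44/3211 = 961/(-105) - 44/3211 = 961*(-1/105) - 44/3211 = -961/105 - 44/3211 = -3090391/337155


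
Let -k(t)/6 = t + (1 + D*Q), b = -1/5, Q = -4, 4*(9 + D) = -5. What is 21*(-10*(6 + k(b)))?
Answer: 51408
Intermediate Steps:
D = -41/4 (D = -9 + (¼)*(-5) = -9 - 5/4 = -41/4 ≈ -10.250)
b = -⅕ (b = -1*⅕ = -⅕ ≈ -0.20000)
k(t) = -252 - 6*t (k(t) = -6*(t + (1 - 41/4*(-4))) = -6*(t + (1 + 41)) = -6*(t + 42) = -6*(42 + t) = -252 - 6*t)
21*(-10*(6 + k(b))) = 21*(-10*(6 + (-252 - 6*(-⅕)))) = 21*(-10*(6 + (-252 + 6/5))) = 21*(-10*(6 - 1254/5)) = 21*(-10*(-1224/5)) = 21*2448 = 51408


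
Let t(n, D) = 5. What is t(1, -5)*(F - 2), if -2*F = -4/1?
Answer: 0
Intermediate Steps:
F = 2 (F = -(-2)/1 = -(-2) = -½*(-4) = 2)
t(1, -5)*(F - 2) = 5*(2 - 2) = 5*0 = 0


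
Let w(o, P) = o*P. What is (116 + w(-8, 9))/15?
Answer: 44/15 ≈ 2.9333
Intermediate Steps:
w(o, P) = P*o
(116 + w(-8, 9))/15 = (116 + 9*(-8))/15 = (116 - 72)*(1/15) = 44*(1/15) = 44/15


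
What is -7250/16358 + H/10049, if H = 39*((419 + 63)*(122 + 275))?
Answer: 4692450973/6322367 ≈ 742.20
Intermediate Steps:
H = 7462806 (H = 39*(482*397) = 39*191354 = 7462806)
-7250/16358 + H/10049 = -7250/16358 + 7462806/10049 = -7250*1/16358 + 7462806*(1/10049) = -3625/8179 + 574062/773 = 4692450973/6322367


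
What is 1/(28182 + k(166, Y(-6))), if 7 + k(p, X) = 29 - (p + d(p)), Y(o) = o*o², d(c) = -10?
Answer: 1/28048 ≈ 3.5653e-5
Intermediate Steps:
Y(o) = o³
k(p, X) = 32 - p (k(p, X) = -7 + (29 - (p - 10)) = -7 + (29 - (-10 + p)) = -7 + (29 + (10 - p)) = -7 + (39 - p) = 32 - p)
1/(28182 + k(166, Y(-6))) = 1/(28182 + (32 - 1*166)) = 1/(28182 + (32 - 166)) = 1/(28182 - 134) = 1/28048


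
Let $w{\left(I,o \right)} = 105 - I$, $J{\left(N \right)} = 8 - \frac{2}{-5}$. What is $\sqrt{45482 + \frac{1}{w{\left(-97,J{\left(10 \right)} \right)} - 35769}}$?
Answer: $\frac{\sqrt{57535252507131}}{35567} \approx 213.27$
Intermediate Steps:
$J{\left(N \right)} = \frac{42}{5}$ ($J{\left(N \right)} = 8 - - \frac{2}{5} = 8 + \frac{2}{5} = \frac{42}{5}$)
$\sqrt{45482 + \frac{1}{w{\left(-97,J{\left(10 \right)} \right)} - 35769}} = \sqrt{45482 + \frac{1}{\left(105 - -97\right) - 35769}} = \sqrt{45482 + \frac{1}{\left(105 + 97\right) - 35769}} = \sqrt{45482 + \frac{1}{202 - 35769}} = \sqrt{45482 + \frac{1}{-35567}} = \sqrt{45482 - \frac{1}{35567}} = \sqrt{\frac{1617658293}{35567}} = \frac{\sqrt{57535252507131}}{35567}$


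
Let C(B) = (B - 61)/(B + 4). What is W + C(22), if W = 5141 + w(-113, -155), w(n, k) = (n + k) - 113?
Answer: 9517/2 ≈ 4758.5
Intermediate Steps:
C(B) = (-61 + B)/(4 + B)
w(n, k) = -113 + k + n (w(n, k) = (k + n) - 113 = -113 + k + n)
W = 4760 (W = 5141 + (-113 - 155 - 113) = 5141 - 381 = 4760)
W + C(22) = 4760 + (-61 + 22)/(4 + 22) = 4760 - 39/26 = 4760 + (1/26)*(-39) = 4760 - 3/2 = 9517/2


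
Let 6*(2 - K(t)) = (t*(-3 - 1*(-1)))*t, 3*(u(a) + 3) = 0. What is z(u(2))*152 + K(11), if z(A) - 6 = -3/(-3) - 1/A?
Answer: 1157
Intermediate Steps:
u(a) = -3 (u(a) = -3 + (⅓)*0 = -3 + 0 = -3)
z(A) = 7 - 1/A (z(A) = 6 + (-3/(-3) - 1/A) = 6 + (-3*(-⅓) - 1/A) = 6 + (1 - 1/A) = 7 - 1/A)
K(t) = 2 + t²/3 (K(t) = 2 - t*(-3 - 1*(-1))*t/6 = 2 - t*(-3 + 1)*t/6 = 2 - t*(-2)*t/6 = 2 - (-2*t)*t/6 = 2 - (-1)*t²/3 = 2 + t²/3)
z(u(2))*152 + K(11) = (7 - 1/(-3))*152 + (2 + (⅓)*11²) = (7 - 1*(-⅓))*152 + (2 + (⅓)*121) = (7 + ⅓)*152 + (2 + 121/3) = (22/3)*152 + 127/3 = 3344/3 + 127/3 = 1157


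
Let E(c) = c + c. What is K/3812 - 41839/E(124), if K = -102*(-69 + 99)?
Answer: -40062287/236344 ≈ -169.51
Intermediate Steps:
E(c) = 2*c
K = -3060 (K = -102*30 = -3060)
K/3812 - 41839/E(124) = -3060/3812 - 41839/(2*124) = -3060*1/3812 - 41839/248 = -765/953 - 41839*1/248 = -765/953 - 41839/248 = -40062287/236344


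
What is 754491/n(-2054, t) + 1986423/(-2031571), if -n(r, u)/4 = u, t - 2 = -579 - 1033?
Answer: 1520009471241/13083317240 ≈ 116.18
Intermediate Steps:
t = -1610 (t = 2 + (-579 - 1033) = 2 - 1612 = -1610)
n(r, u) = -4*u
754491/n(-2054, t) + 1986423/(-2031571) = 754491/((-4*(-1610))) + 1986423/(-2031571) = 754491/6440 + 1986423*(-1/2031571) = 754491*(1/6440) - 1986423/2031571 = 754491/6440 - 1986423/2031571 = 1520009471241/13083317240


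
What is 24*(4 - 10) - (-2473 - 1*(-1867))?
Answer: 462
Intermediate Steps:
24*(4 - 10) - (-2473 - 1*(-1867)) = 24*(-6) - (-2473 + 1867) = -144 - 1*(-606) = -144 + 606 = 462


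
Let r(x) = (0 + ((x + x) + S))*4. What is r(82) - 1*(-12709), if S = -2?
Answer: 13357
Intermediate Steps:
r(x) = -8 + 8*x (r(x) = (0 + ((x + x) - 2))*4 = (0 + (2*x - 2))*4 = (0 + (-2 + 2*x))*4 = (-2 + 2*x)*4 = -8 + 8*x)
r(82) - 1*(-12709) = (-8 + 8*82) - 1*(-12709) = (-8 + 656) + 12709 = 648 + 12709 = 13357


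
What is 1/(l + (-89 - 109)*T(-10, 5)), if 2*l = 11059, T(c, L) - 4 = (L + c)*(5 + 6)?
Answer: 2/31255 ≈ 6.3990e-5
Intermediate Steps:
T(c, L) = 4 + 11*L + 11*c (T(c, L) = 4 + (L + c)*(5 + 6) = 4 + (L + c)*11 = 4 + (11*L + 11*c) = 4 + 11*L + 11*c)
l = 11059/2 (l = (½)*11059 = 11059/2 ≈ 5529.5)
1/(l + (-89 - 109)*T(-10, 5)) = 1/(11059/2 + (-89 - 109)*(4 + 11*5 + 11*(-10))) = 1/(11059/2 - 198*(4 + 55 - 110)) = 1/(11059/2 - 198*(-51)) = 1/(11059/2 + 10098) = 1/(31255/2) = 2/31255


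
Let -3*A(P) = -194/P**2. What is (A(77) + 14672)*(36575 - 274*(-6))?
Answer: 9974052865702/17787 ≈ 5.6075e+8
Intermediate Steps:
A(P) = 194/(3*P**2) (A(P) = -(-194)/(3*(P*P)) = -(-194)/(3*(P**2)) = -(-194)/(3*P**2) = 194/(3*P**2))
(A(77) + 14672)*(36575 - 274*(-6)) = ((194/3)/77**2 + 14672)*(36575 - 274*(-6)) = ((194/3)*(1/5929) + 14672)*(36575 + 1644) = (194/17787 + 14672)*38219 = (260971058/17787)*38219 = 9974052865702/17787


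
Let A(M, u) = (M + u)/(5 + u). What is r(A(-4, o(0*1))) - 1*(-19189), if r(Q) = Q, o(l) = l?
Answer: 95941/5 ≈ 19188.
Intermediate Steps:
A(M, u) = (M + u)/(5 + u)
r(A(-4, o(0*1))) - 1*(-19189) = (-4 + 0*1)/(5 + 0*1) - 1*(-19189) = (-4 + 0)/(5 + 0) + 19189 = -4/5 + 19189 = 95941/5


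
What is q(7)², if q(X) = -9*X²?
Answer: 194481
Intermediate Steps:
q(7)² = (-9*7²)² = (-9*49)² = (-441)² = 194481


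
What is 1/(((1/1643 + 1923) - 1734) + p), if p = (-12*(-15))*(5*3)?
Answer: 1643/4746628 ≈ 0.00034614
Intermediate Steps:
p = 2700 (p = 180*15 = 2700)
1/(((1/1643 + 1923) - 1734) + p) = 1/(((1/1643 + 1923) - 1734) + 2700) = 1/((3159490/1643 - 1734) + 2700) = 1/(310528/1643 + 2700) = 1/(4746628/1643) = 1643/4746628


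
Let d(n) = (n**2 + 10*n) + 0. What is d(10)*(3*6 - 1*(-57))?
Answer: 15000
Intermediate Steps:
d(n) = n**2 + 10*n
d(10)*(3*6 - 1*(-57)) = (10*(10 + 10))*(3*6 - 1*(-57)) = (10*20)*(18 + 57) = 200*75 = 15000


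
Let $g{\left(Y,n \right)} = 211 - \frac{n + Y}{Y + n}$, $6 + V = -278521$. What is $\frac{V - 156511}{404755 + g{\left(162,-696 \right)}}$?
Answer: $- \frac{435038}{404965} \approx -1.0743$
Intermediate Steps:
$V = -278527$ ($V = -6 - 278521 = -278527$)
$g{\left(Y,n \right)} = 210$ ($g{\left(Y,n \right)} = 211 - \frac{Y + n}{Y + n} = 211 - 1 = 210$)
$\frac{V - 156511}{404755 + g{\left(162,-696 \right)}} = \frac{-278527 - 156511}{404755 + 210} = - \frac{435038}{404965}$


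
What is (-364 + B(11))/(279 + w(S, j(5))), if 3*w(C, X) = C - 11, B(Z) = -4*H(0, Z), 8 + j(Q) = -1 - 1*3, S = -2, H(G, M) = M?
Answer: -153/103 ≈ -1.4854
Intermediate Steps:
j(Q) = -12 (j(Q) = -8 + (-1 - 1*3) = -8 + (-1 - 3) = -8 - 4 = -12)
B(Z) = -4*Z
w(C, X) = -11/3 + C/3 (w(C, X) = (C - 11)/3 = (-11 + C)/3 = -11/3 + C/3)
(-364 + B(11))/(279 + w(S, j(5))) = (-364 - 4*11)/(279 + (-11/3 + (⅓)*(-2))) = (-364 - 44)/(279 + (-11/3 - ⅔)) = -408/(279 - 13/3) = -408/824/3 = -408*3/824 = -153/103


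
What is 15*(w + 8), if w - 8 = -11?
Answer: 75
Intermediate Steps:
w = -3 (w = 8 - 11 = -3)
15*(w + 8) = 15*(-3 + 8) = 15*5 = 75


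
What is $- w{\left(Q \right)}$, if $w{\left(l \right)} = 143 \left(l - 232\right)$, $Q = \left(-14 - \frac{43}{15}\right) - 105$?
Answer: $\frac{759044}{15} \approx 50603.0$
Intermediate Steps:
$Q = - \frac{1828}{15}$ ($Q = \left(-14 - \frac{43}{15}\right) - 105 = - \frac{253}{15} - 105 = - \frac{1828}{15} \approx -121.87$)
$w{\left(l \right)} = -33176 + 143 l$ ($w{\left(l \right)} = 143 \left(-232 + l\right) = -33176 + 143 l$)
$- w{\left(Q \right)} = - (-33176 + 143 \left(- \frac{1828}{15}\right)) = - (-33176 - \frac{261404}{15}) = \left(-1\right) \left(- \frac{759044}{15}\right) = \frac{759044}{15}$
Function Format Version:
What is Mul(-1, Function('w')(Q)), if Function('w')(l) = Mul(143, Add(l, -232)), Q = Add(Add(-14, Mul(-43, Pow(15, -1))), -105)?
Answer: Rational(759044, 15) ≈ 50603.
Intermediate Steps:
Q = Rational(-1828, 15) (Q = Add(Add(-14, Mul(-43, Rational(1, 15))), -105) = Add(Add(-14, Rational(-43, 15)), -105) = Add(Rational(-253, 15), -105) = Rational(-1828, 15) ≈ -121.87)
Function('w')(l) = Add(-33176, Mul(143, l)) (Function('w')(l) = Mul(143, Add(-232, l)) = Add(-33176, Mul(143, l)))
Mul(-1, Function('w')(Q)) = Mul(-1, Add(-33176, Mul(143, Rational(-1828, 15)))) = Mul(-1, Add(-33176, Rational(-261404, 15))) = Mul(-1, Rational(-759044, 15)) = Rational(759044, 15)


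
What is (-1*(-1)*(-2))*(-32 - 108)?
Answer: 280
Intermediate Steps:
(-1*(-1)*(-2))*(-32 - 108) = (1*(-2))*(-140) = -2*(-140) = 280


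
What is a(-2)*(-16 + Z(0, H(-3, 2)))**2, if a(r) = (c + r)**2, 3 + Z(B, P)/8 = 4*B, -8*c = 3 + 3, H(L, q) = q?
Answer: 12100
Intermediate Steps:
c = -3/4 (c = -(3 + 3)/8 = -1/8*6 = -3/4 ≈ -0.75000)
Z(B, P) = -24 + 32*B (Z(B, P) = -24 + 8*(4*B) = -24 + 32*B)
a(r) = (-3/4 + r)**2
a(-2)*(-16 + Z(0, H(-3, 2)))**2 = ((-3 + 4*(-2))**2/16)*(-16 + (-24 + 32*0))**2 = ((-3 - 8)**2/16)*(-16 + (-24 + 0))**2 = ((1/16)*(-11)**2)*(-16 - 24)**2 = ((1/16)*121)*(-40)**2 = (121/16)*1600 = 12100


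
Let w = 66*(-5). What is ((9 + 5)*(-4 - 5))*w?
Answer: 41580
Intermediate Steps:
w = -330
((9 + 5)*(-4 - 5))*w = ((9 + 5)*(-4 - 5))*(-330) = (14*(-9))*(-330) = -126*(-330) = 41580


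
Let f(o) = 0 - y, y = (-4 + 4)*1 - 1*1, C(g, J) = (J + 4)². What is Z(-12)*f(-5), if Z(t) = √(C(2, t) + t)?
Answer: 2*√13 ≈ 7.2111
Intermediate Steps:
C(g, J) = (4 + J)²
y = -1 (y = 0*1 - 1 = 0 - 1 = -1)
f(o) = 1 (f(o) = 0 - 1*(-1) = 0 + 1 = 1)
Z(t) = √(t + (4 + t)²) (Z(t) = √((4 + t)² + t) = √(t + (4 + t)²))
Z(-12)*f(-5) = √(-12 + (4 - 12)²)*1 = √(-12 + (-8)²)*1 = √(-12 + 64)*1 = √52*1 = (2*√13)*1 = 2*√13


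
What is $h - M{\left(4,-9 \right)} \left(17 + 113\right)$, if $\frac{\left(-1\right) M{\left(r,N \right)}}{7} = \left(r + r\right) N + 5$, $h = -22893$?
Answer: $-83863$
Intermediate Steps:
$M{\left(r,N \right)} = -35 - 14 N r$ ($M{\left(r,N \right)} = - 7 \left(\left(r + r\right) N + 5\right) = - 7 \left(2 r N + 5\right) = - 7 \left(2 N r + 5\right) = - 7 \left(5 + 2 N r\right) = -35 - 14 N r$)
$h - M{\left(4,-9 \right)} \left(17 + 113\right) = -22893 - \left(-35 - \left(-126\right) 4\right) \left(17 + 113\right) = -22893 - \left(-35 + 504\right) 130 = -22893 - 469 \cdot 130 = -22893 - 60970 = -83863$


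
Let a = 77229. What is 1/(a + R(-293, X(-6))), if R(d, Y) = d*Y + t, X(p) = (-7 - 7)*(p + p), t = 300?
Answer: 1/28305 ≈ 3.5329e-5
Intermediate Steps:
X(p) = -28*p
R(d, Y) = 300 + Y*d (R(d, Y) = d*Y + 300 = Y*d + 300 = 300 + Y*d)
1/(a + R(-293, X(-6))) = 1/(77229 + (300 - 28*(-6)*(-293))) = 1/(77229 + (300 + 168*(-293))) = 1/(77229 + (300 - 49224)) = 1/(77229 - 48924) = 1/28305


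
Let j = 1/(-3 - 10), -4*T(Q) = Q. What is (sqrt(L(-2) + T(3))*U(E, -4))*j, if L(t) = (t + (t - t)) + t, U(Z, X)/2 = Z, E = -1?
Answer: I*sqrt(19)/13 ≈ 0.3353*I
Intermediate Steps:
T(Q) = -Q/4
U(Z, X) = 2*Z
L(t) = 2*t (L(t) = (t + 0) + t = t + t = 2*t)
j = -1/13 (j = 1/(-13) = -1/13 ≈ -0.076923)
(sqrt(L(-2) + T(3))*U(E, -4))*j = (sqrt(2*(-2) - 1/4*3)*(2*(-1)))*(-1/13) = (sqrt(-4 - 3/4)*(-2))*(-1/13) = (sqrt(-19/4)*(-2))*(-1/13) = ((I*sqrt(19)/2)*(-2))*(-1/13) = -I*sqrt(19)*(-1/13) = I*sqrt(19)/13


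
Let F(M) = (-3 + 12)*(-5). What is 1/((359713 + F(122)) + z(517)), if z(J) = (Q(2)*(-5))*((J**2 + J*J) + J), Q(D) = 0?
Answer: 1/359668 ≈ 2.7803e-6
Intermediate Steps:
F(M) = -45 (F(M) = 9*(-5) = -45)
z(J) = 0 (z(J) = (0*(-5))*((J**2 + J*J) + J) = 0*((J**2 + J**2) + J) = 0*(2*J**2 + J) = 0*(J + 2*J**2) = 0)
1/((359713 + F(122)) + z(517)) = 1/((359713 - 45) + 0) = 1/(359668 + 0) = 1/359668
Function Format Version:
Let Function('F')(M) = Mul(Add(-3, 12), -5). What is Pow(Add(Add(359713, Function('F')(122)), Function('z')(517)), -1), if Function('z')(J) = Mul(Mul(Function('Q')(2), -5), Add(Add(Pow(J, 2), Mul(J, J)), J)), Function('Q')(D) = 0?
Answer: Rational(1, 359668) ≈ 2.7803e-6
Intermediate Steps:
Function('F')(M) = -45 (Function('F')(M) = Mul(9, -5) = -45)
Function('z')(J) = 0 (Function('z')(J) = Mul(Mul(0, -5), Add(Add(Pow(J, 2), Mul(J, J)), J)) = Mul(0, Add(Add(Pow(J, 2), Pow(J, 2)), J)) = Mul(0, Add(Mul(2, Pow(J, 2)), J)) = Mul(0, Add(J, Mul(2, Pow(J, 2)))) = 0)
Pow(Add(Add(359713, Function('F')(122)), Function('z')(517)), -1) = Pow(Add(Add(359713, -45), 0), -1) = Pow(Add(359668, 0), -1) = Pow(359668, -1) = Rational(1, 359668)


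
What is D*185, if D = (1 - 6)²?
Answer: 4625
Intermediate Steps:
D = 25 (D = (-5)² = 25)
D*185 = 25*185 = 4625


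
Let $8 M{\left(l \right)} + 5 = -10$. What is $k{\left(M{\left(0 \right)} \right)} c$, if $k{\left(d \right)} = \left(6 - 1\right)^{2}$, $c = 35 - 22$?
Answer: $325$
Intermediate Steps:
$M{\left(l \right)} = - \frac{15}{8}$ ($M{\left(l \right)} = - \frac{5}{8} + \frac{1}{8} \left(-10\right) = - \frac{5}{8} - \frac{5}{4} = - \frac{15}{8}$)
$c = 13$ ($c = 35 - 22 = 13$)
$k{\left(d \right)} = 25$ ($k{\left(d \right)} = 5^{2} = 25$)
$k{\left(M{\left(0 \right)} \right)} c = 25 \cdot 13 = 325$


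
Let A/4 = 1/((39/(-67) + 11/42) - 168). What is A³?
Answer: -1426107465216/106262707463816077 ≈ -1.3421e-5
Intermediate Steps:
A = -11256/473653 (A = 4/((39/(-67) + 11/42) - 168) = 4/((39*(-1/67) + 11*(1/42)) - 168) = 4/((-39/67 + 11/42) - 168) = 4/(-901/2814 - 168) = 4/(-473653/2814) = 4*(-2814/473653) = -11256/473653 ≈ -0.023764)
A³ = (-11256/473653)³ = -1426107465216/106262707463816077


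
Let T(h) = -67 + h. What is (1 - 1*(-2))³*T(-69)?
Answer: -3672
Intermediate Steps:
(1 - 1*(-2))³*T(-69) = (1 - 1*(-2))³*(-67 - 69) = (1 + 2)³*(-136) = 3³*(-136) = 27*(-136) = -3672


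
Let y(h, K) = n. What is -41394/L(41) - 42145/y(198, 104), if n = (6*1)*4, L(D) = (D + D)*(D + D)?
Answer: -71094109/40344 ≈ -1762.2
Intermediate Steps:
L(D) = 4*D² (L(D) = (2*D)*(2*D) = 4*D²)
n = 24 (n = 6*4 = 24)
y(h, K) = 24
-41394/L(41) - 42145/y(198, 104) = -41394/(4*41²) - 42145/24 = -41394/(4*1681) - 42145*1/24 = -41394/6724 - 42145/24 = -41394*1/6724 - 42145/24 = -20697/3362 - 42145/24 = -71094109/40344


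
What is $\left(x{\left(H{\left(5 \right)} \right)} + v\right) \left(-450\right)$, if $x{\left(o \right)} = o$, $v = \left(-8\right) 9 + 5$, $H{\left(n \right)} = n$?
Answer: $27900$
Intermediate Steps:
$v = -67$ ($v = -72 + 5 = -67$)
$\left(x{\left(H{\left(5 \right)} \right)} + v\right) \left(-450\right) = \left(5 - 67\right) \left(-450\right) = \left(-62\right) \left(-450\right) = 27900$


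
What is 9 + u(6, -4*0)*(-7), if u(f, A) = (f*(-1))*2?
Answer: 93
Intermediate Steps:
u(f, A) = -2*f (u(f, A) = -f*2 = -2*f)
9 + u(6, -4*0)*(-7) = 9 - 2*6*(-7) = 9 - 12*(-7) = 9 + 84 = 93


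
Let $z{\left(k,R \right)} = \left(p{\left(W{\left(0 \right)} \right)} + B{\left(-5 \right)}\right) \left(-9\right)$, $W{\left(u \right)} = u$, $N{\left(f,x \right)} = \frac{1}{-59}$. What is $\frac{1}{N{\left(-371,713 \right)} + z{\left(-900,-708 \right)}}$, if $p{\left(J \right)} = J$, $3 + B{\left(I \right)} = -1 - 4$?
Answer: $\frac{59}{4247} \approx 0.013892$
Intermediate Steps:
$N{\left(f,x \right)} = - \frac{1}{59}$
$B{\left(I \right)} = -8$ ($B{\left(I \right)} = -3 - 5 = -8$)
$z{\left(k,R \right)} = 72$ ($z{\left(k,R \right)} = \left(0 - 8\right) \left(-9\right) = \left(-8\right) \left(-9\right) = 72$)
$\frac{1}{N{\left(-371,713 \right)} + z{\left(-900,-708 \right)}} = \frac{1}{- \frac{1}{59} + 72} = \frac{1}{\frac{4247}{59}} = \frac{59}{4247}$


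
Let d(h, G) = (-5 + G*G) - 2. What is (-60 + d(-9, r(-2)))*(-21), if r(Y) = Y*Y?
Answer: 1071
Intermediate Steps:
r(Y) = Y**2
d(h, G) = -7 + G**2 (d(h, G) = (-5 + G**2) - 2 = -7 + G**2)
(-60 + d(-9, r(-2)))*(-21) = (-60 + (-7 + ((-2)**2)**2))*(-21) = (-60 + (-7 + 4**2))*(-21) = (-60 + (-7 + 16))*(-21) = (-60 + 9)*(-21) = -51*(-21) = 1071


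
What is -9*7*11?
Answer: -693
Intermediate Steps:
-9*7*11 = -63*11 = -693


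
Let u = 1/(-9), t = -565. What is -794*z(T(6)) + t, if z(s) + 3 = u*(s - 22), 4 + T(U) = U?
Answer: 473/9 ≈ 52.556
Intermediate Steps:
u = -⅑ ≈ -0.11111
T(U) = -4 + U
z(s) = -5/9 - s/9 (z(s) = -3 - (s - 22)/9 = -3 - (-22 + s)/9 = -3 + (22/9 - s/9) = -5/9 - s/9)
-794*z(T(6)) + t = -794*(-5/9 - (-4 + 6)/9) - 565 = -794*(-5/9 - ⅑*2) - 565 = -794*(-5/9 - 2/9) - 565 = -794*(-7/9) - 565 = 5558/9 - 565 = 473/9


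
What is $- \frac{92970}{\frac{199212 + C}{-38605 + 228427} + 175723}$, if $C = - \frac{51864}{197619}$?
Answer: $- \frac{581255162009910}{1098639462637463} \approx -0.52907$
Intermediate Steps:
$C = - \frac{17288}{65873}$ ($C = \left(-51864\right) \frac{1}{197619} = - \frac{17288}{65873} \approx -0.26244$)
$- \frac{92970}{\frac{199212 + C}{-38605 + 228427} + 175723} = - \frac{92970}{\frac{199212 - \frac{17288}{65873}}{-38605 + 228427} + 175723} = - \frac{92970}{\frac{13122674788}{65873 \cdot 189822} + 175723} = - \frac{92970}{\frac{13122674788}{65873} \cdot \frac{1}{189822} + 175723} = - \frac{92970}{\frac{6561337394}{6252072303} + 175723} = - \frac{92970}{\frac{1098639462637463}{6252072303}} = \left(-92970\right) \frac{6252072303}{1098639462637463} = - \frac{581255162009910}{1098639462637463}$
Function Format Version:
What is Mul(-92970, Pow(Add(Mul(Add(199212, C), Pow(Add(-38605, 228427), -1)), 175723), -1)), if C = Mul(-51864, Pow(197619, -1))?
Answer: Rational(-581255162009910, 1098639462637463) ≈ -0.52907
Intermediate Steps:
C = Rational(-17288, 65873) (C = Mul(-51864, Rational(1, 197619)) = Rational(-17288, 65873) ≈ -0.26244)
Mul(-92970, Pow(Add(Mul(Add(199212, C), Pow(Add(-38605, 228427), -1)), 175723), -1)) = Mul(-92970, Pow(Add(Mul(Add(199212, Rational(-17288, 65873)), Pow(Add(-38605, 228427), -1)), 175723), -1)) = Mul(-92970, Pow(Add(Mul(Rational(13122674788, 65873), Pow(189822, -1)), 175723), -1)) = Mul(-92970, Pow(Add(Mul(Rational(13122674788, 65873), Rational(1, 189822)), 175723), -1)) = Mul(-92970, Pow(Add(Rational(6561337394, 6252072303), 175723), -1)) = Mul(-92970, Pow(Rational(1098639462637463, 6252072303), -1)) = Mul(-92970, Rational(6252072303, 1098639462637463)) = Rational(-581255162009910, 1098639462637463)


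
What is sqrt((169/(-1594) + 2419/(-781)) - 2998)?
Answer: 3*I*sqrt(516810837985662)/1244914 ≈ 54.783*I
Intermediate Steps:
sqrt((169/(-1594) + 2419/(-781)) - 2998) = sqrt((169*(-1/1594) + 2419*(-1/781)) - 2998) = sqrt((-169/1594 - 2419/781) - 2998) = sqrt(-3987875/1244914 - 2998) = sqrt(-3736240047/1244914) = 3*I*sqrt(516810837985662)/1244914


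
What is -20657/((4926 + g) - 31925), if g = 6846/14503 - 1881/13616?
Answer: 4079196621136/5331503488159 ≈ 0.76511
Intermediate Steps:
g = 65934993/197472848 (g = 6846*(1/14503) - 1881*1/13616 = 6846/14503 - 1881/13616 = 65934993/197472848 ≈ 0.33389)
-20657/((4926 + g) - 31925) = -20657/((4926 + 65934993/197472848) - 31925) = -20657/(972817184241/197472848 - 31925) = -20657/(-5331503488159/197472848) = -20657*(-197472848/5331503488159) = 4079196621136/5331503488159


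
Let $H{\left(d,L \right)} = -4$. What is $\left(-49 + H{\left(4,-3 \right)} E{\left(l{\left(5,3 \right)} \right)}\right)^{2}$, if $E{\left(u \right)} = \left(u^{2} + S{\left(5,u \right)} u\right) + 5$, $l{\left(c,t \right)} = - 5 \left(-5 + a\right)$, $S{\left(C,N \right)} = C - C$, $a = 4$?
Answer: $28561$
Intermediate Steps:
$S{\left(C,N \right)} = 0$
$l{\left(c,t \right)} = 5$ ($l{\left(c,t \right)} = - 5 \left(-5 + 4\right) = \left(-5\right) \left(-1\right) = 5$)
$E{\left(u \right)} = 5 + u^{2}$ ($E{\left(u \right)} = \left(u^{2} + 0 u\right) + 5 = \left(u^{2} + 0\right) + 5 = u^{2} + 5 = 5 + u^{2}$)
$\left(-49 + H{\left(4,-3 \right)} E{\left(l{\left(5,3 \right)} \right)}\right)^{2} = \left(-49 - 4 \left(5 + 5^{2}\right)\right)^{2} = \left(-49 - 4 \left(5 + 25\right)\right)^{2} = \left(-49 - 120\right)^{2} = \left(-169\right)^{2} = 28561$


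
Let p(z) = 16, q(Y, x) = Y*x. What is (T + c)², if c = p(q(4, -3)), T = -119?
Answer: 10609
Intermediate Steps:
c = 16
(T + c)² = (-119 + 16)² = (-103)² = 10609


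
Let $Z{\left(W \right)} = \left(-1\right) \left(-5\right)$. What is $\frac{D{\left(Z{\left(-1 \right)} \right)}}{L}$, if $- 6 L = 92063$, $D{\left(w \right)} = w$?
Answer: $- \frac{30}{92063} \approx -0.00032586$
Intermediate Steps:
$Z{\left(W \right)} = 5$
$L = - \frac{92063}{6}$ ($L = \left(- \frac{1}{6}\right) 92063 = - \frac{92063}{6} \approx -15344.0$)
$\frac{D{\left(Z{\left(-1 \right)} \right)}}{L} = \frac{5}{- \frac{92063}{6}} = 5 \left(- \frac{6}{92063}\right) = - \frac{30}{92063}$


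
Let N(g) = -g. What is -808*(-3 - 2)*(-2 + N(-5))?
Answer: 12120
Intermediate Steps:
-808*(-3 - 2)*(-2 + N(-5)) = -808*(-3 - 2)*(-2 - 1*(-5)) = -(-4040)*(-2 + 5) = -(-4040)*3 = -808*(-15) = 12120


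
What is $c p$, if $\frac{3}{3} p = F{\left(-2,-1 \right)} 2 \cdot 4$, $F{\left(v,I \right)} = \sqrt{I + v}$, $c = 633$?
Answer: $5064 i \sqrt{3} \approx 8771.1 i$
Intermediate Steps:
$p = 8 i \sqrt{3}$ ($p = \sqrt{-1 - 2} \cdot 2 \cdot 4 = \sqrt{-3} \cdot 2 \cdot 4 = i \sqrt{3} \cdot 2 \cdot 4 = 2 i \sqrt{3} \cdot 4 = 8 i \sqrt{3} \approx 13.856 i$)
$c p = 633 \cdot 8 i \sqrt{3} = 5064 i \sqrt{3}$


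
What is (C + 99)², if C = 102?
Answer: 40401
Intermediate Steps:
(C + 99)² = (102 + 99)² = 201² = 40401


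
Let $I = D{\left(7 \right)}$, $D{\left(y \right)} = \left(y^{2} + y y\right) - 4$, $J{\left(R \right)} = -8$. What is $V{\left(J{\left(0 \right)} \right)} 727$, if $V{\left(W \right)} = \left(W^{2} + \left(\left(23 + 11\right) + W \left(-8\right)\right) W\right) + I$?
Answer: $-455102$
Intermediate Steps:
$D{\left(y \right)} = -4 + 2 y^{2}$ ($D{\left(y \right)} = \left(y^{2} + y^{2}\right) - 4 = 2 y^{2} - 4 = -4 + 2 y^{2}$)
$I = 94$ ($I = -4 + 2 \cdot 7^{2} = -4 + 2 \cdot 49 = -4 + 98 = 94$)
$V{\left(W \right)} = 94 + W^{2} + W \left(34 - 8 W\right)$ ($V{\left(W \right)} = \left(W^{2} + \left(\left(23 + 11\right) + W \left(-8\right)\right) W\right) + 94 = \left(W^{2} + \left(34 - 8 W\right) W\right) + 94 = \left(W^{2} + W \left(34 - 8 W\right)\right) + 94 = 94 + W^{2} + W \left(34 - 8 W\right)$)
$V{\left(J{\left(0 \right)} \right)} 727 = \left(94 - 7 \left(-8\right)^{2} + 34 \left(-8\right)\right) 727 = \left(94 - 448 - 272\right) 727 = \left(-626\right) 727 = -455102$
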